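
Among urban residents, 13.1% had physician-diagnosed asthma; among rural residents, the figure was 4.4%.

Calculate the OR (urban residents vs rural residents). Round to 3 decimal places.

OR = 3.275

odds, urban residents = 0.13100/0.86900 = 0.15075
odds, rural residents = 0.04400/0.95600 = 0.04603
OR = 0.15075 / 0.04603 = 3.275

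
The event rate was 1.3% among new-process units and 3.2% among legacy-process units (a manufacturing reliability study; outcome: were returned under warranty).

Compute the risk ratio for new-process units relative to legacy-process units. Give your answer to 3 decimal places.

RR = 0.01300 / 0.03200 = 0.406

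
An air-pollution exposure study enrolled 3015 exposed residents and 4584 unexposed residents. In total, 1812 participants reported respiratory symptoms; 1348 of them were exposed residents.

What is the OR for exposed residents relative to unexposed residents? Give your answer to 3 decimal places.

OR ≈ 7.180

exposed residents without the outcome: 3015 − 1348 = 1667
unexposed residents with the outcome: 1812 − 1348 = 464
unexposed residents without the outcome: 4584 − 464 = 4120
OR = (1348 × 4120) / (1667 × 464) = 5553760/773488 ≈ 7.180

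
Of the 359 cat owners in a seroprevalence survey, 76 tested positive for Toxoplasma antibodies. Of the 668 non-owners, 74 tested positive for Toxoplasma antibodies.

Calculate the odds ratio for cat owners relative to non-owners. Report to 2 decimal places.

odds, cat owners = 76/283 = 0.2686
odds, non-owners = 74/594 = 0.1246
OR = 0.2686 / 0.1246 = 2.16

2.16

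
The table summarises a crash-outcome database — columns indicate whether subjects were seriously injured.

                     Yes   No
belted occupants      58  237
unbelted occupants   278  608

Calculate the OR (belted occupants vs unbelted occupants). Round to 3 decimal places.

OR = (58 × 608) / (237 × 278) = 35264/65886 ≈ 0.535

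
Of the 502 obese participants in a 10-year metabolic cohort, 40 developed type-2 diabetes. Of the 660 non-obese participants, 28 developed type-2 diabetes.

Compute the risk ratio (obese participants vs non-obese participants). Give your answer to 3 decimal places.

risk, obese participants = 40/502 = 0.07968
risk, non-obese participants = 28/660 = 0.04242
RR = 0.07968 / 0.04242 = 1.878

1.878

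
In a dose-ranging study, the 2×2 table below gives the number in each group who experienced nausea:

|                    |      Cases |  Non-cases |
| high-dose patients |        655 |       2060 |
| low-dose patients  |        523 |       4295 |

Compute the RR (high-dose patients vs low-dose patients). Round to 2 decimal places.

2.22

risk, high-dose patients = 655/2715 = 0.2413
risk, low-dose patients = 523/4818 = 0.1086
RR = 0.2413 / 0.1086 = 2.22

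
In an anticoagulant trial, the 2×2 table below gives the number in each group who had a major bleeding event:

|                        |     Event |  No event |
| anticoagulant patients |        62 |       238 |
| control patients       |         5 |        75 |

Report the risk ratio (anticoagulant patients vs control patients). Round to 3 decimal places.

3.307

risk, anticoagulant patients = 62/300 = 0.2067
risk, control patients = 5/80 = 0.0625
RR = 0.2067 / 0.0625 = 3.307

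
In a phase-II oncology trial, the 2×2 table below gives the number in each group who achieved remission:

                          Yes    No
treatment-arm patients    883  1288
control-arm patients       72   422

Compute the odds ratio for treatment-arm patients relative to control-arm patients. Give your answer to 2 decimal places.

odds, treatment-arm patients = 883/1288 = 0.6856
odds, control-arm patients = 72/422 = 0.1706
OR = 0.6856 / 0.1706 = 4.02

OR = 4.02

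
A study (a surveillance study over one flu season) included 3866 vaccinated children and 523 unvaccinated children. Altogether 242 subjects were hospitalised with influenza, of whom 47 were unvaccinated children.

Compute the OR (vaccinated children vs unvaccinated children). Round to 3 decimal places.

0.538

vaccinated children with the outcome: 242 − 47 = 195
vaccinated children without the outcome: 3866 − 195 = 3671
unvaccinated children without the outcome: 523 − 47 = 476
odds, vaccinated children = 195/3671 = 0.0531
odds, unvaccinated children = 47/476 = 0.0987
OR = 0.0531 / 0.0987 = 0.538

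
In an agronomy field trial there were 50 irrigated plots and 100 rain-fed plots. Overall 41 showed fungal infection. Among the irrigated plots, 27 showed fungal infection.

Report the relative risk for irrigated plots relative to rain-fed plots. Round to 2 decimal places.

irrigated plots without the outcome: 50 − 27 = 23
rain-fed plots with the outcome: 41 − 27 = 14
rain-fed plots without the outcome: 100 − 14 = 86
risk, irrigated plots = 27/50 = 0.5400
risk, rain-fed plots = 14/100 = 0.1400
RR = 0.5400 / 0.1400 = 3.86

RR: 3.86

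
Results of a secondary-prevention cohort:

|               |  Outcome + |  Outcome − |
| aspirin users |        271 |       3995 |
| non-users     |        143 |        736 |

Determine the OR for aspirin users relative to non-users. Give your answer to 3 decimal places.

OR = (271 × 736) / (3995 × 143) = 199456/571285 ≈ 0.349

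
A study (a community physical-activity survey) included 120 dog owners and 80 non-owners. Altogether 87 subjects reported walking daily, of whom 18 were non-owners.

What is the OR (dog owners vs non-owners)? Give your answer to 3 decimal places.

dog owners with the outcome: 87 − 18 = 69
dog owners without the outcome: 120 − 69 = 51
non-owners without the outcome: 80 − 18 = 62
odds, dog owners = 69/51 = 1.3529
odds, non-owners = 18/62 = 0.2903
OR = 1.3529 / 0.2903 = 4.660

4.660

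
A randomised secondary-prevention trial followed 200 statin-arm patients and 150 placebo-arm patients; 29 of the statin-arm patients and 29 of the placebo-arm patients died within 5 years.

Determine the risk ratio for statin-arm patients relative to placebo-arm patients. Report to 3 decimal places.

risk, statin-arm patients = 29/200 = 0.1450
risk, placebo-arm patients = 29/150 = 0.1933
RR = 0.1450 / 0.1933 = 0.750

0.750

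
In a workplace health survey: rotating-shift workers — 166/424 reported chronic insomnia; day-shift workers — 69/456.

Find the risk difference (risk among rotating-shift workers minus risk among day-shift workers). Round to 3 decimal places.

risk, rotating-shift workers = 166/424 = 0.3915
risk, day-shift workers = 69/456 = 0.1513
risk difference = 0.3915 − 0.1513 = 0.240

RD: 0.240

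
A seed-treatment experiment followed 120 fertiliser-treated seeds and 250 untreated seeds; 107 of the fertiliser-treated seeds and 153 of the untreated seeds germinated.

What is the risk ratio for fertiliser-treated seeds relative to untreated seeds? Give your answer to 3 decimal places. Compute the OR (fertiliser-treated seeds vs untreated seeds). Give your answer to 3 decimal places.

RR = 1.457; OR = 5.218

risk, fertiliser-treated seeds = 107/120 = 0.8917
risk, untreated seeds = 153/250 = 0.6120
RR = 0.8917 / 0.6120 = 1.457
OR = (107 × 97) / (13 × 153) = 10379/1989 ≈ 5.218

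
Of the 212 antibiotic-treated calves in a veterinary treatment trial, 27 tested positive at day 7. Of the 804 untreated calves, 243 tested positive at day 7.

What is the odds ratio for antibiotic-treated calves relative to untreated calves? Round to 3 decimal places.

0.337

odds, antibiotic-treated calves = 27/185 = 0.1459
odds, untreated calves = 243/561 = 0.4332
OR = 0.1459 / 0.4332 = 0.337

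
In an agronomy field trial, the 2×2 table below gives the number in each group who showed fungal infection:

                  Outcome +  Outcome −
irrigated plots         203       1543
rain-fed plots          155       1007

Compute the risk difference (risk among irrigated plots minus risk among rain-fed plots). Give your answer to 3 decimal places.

risk, irrigated plots = 203/1746 = 0.1163
risk, rain-fed plots = 155/1162 = 0.1334
risk difference = 0.1163 − 0.1334 = -0.017

RD ≈ -0.017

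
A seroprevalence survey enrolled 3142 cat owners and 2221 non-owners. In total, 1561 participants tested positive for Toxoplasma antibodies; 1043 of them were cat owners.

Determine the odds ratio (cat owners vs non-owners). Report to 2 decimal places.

OR: 1.63

cat owners without the outcome: 3142 − 1043 = 2099
non-owners with the outcome: 1561 − 1043 = 518
non-owners without the outcome: 2221 − 518 = 1703
odds, cat owners = 1043/2099 = 0.4969
odds, non-owners = 518/1703 = 0.3042
OR = 0.4969 / 0.3042 = 1.63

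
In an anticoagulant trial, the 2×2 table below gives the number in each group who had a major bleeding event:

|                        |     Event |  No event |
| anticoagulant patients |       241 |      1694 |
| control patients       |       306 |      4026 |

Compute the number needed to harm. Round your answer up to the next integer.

risk, anticoagulant patients = 241/1935 = 0.124548
risk, control patients = 306/4332 = 0.070637
absolute risk difference = 0.053911
1 / 0.053911 = 18.549 → round up → 19

19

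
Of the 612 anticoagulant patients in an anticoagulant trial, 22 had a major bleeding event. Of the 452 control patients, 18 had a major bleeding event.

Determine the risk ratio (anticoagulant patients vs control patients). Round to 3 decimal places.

0.903

risk, anticoagulant patients = 22/612 = 0.03595
risk, control patients = 18/452 = 0.03982
RR = 0.03595 / 0.03982 = 0.903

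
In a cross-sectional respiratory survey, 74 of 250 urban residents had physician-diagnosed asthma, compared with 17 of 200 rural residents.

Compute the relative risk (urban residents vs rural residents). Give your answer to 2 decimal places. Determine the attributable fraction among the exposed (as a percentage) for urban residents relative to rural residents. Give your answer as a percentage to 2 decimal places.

RR = 3.48; AR% = 71.28%

risk, urban residents = 74/250 = 0.2960
risk, rural residents = 17/200 = 0.0850
RR = 0.2960 / 0.0850 = 3.48
AR% = (0.2960 − 0.0850) / 0.2960 = 0.7128 → 71.28%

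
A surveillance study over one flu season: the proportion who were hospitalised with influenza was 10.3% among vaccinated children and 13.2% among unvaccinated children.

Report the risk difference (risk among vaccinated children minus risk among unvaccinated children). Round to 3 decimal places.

risk difference = 0.1030 − 0.1320 = -0.029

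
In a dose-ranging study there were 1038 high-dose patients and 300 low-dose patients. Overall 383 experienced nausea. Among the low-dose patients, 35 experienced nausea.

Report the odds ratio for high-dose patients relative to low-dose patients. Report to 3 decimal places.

OR = 3.819

high-dose patients with the outcome: 383 − 35 = 348
high-dose patients without the outcome: 1038 − 348 = 690
low-dose patients without the outcome: 300 − 35 = 265
OR = (348 × 265) / (690 × 35) = 92220/24150 ≈ 3.819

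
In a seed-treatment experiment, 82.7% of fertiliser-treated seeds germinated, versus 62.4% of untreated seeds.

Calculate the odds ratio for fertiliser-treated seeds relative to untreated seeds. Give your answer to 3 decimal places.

odds, fertiliser-treated seeds = 0.8270/0.1730 = 4.7803
odds, untreated seeds = 0.6240/0.3760 = 1.6596
OR = 4.7803 / 1.6596 = 2.880

2.880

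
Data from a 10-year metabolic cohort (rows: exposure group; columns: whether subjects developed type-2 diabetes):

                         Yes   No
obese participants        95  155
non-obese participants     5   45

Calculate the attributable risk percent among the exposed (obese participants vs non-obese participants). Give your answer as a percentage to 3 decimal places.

risk, obese participants = 95/250 = 0.3800
risk, non-obese participants = 5/50 = 0.1000
AR% = (0.3800 − 0.1000) / 0.3800 = 0.7368 → 73.684%

AR% = 73.684%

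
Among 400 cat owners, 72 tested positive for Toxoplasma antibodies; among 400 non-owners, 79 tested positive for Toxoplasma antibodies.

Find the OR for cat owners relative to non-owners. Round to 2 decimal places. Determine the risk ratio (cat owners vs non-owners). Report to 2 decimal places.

OR = 0.89; RR = 0.91

OR = (72 × 321) / (328 × 79) = 23112/25912 ≈ 0.89
risk, cat owners = 72/400 = 0.1800
risk, non-owners = 79/400 = 0.1975
RR = 0.1800 / 0.1975 = 0.91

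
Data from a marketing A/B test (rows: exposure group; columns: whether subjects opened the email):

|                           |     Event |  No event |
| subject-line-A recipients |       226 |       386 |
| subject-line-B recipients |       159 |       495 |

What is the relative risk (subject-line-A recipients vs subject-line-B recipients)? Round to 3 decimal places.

risk, subject-line-A recipients = 226/612 = 0.3693
risk, subject-line-B recipients = 159/654 = 0.2431
RR = 0.3693 / 0.2431 = 1.519

RR: 1.519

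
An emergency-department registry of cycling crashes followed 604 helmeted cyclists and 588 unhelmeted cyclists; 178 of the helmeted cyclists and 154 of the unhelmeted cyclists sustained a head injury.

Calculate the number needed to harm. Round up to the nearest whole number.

risk, helmeted cyclists = 178/604 = 0.294702
risk, unhelmeted cyclists = 154/588 = 0.261905
absolute risk difference = 0.032797
1 / 0.032797 = 30.491 → round up → 31

31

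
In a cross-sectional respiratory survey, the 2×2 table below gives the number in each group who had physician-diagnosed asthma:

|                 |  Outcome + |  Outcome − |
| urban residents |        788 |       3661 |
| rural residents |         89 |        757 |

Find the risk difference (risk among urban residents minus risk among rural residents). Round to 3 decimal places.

RD ≈ 0.072

risk, urban residents = 788/4449 = 0.1771
risk, rural residents = 89/846 = 0.1052
risk difference = 0.1771 − 0.1052 = 0.072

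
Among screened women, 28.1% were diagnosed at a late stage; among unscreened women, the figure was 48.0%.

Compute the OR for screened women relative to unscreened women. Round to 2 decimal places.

OR: 0.42

odds, screened women = 0.2810/0.7190 = 0.3908
odds, unscreened women = 0.4800/0.5200 = 0.9231
OR = 0.3908 / 0.9231 = 0.42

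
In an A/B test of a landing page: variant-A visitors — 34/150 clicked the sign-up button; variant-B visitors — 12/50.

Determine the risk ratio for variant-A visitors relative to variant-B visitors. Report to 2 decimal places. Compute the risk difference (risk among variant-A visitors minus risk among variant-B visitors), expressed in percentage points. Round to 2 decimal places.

risk, variant-A visitors = 34/150 = 0.2267
risk, variant-B visitors = 12/50 = 0.2400
RR = 0.2267 / 0.2400 = 0.94
risk difference = 0.2267 − 0.2400 = -0.0133 → -1.33 percentage points

RR = 0.94; RD = -1.33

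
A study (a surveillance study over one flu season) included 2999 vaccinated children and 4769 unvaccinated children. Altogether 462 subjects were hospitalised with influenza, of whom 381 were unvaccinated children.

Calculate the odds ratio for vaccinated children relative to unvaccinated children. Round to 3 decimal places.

0.320

vaccinated children with the outcome: 462 − 381 = 81
vaccinated children without the outcome: 2999 − 81 = 2918
unvaccinated children without the outcome: 4769 − 381 = 4388
OR = (81 × 4388) / (2918 × 381) = 355428/1111758 ≈ 0.320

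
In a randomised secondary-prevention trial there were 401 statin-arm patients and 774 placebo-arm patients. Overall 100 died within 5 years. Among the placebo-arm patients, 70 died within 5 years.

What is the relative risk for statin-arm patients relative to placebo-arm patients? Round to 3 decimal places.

RR = 0.827

statin-arm patients with the outcome: 100 − 70 = 30
statin-arm patients without the outcome: 401 − 30 = 371
placebo-arm patients without the outcome: 774 − 70 = 704
risk, statin-arm patients = 30/401 = 0.0748
risk, placebo-arm patients = 70/774 = 0.0904
RR = 0.0748 / 0.0904 = 0.827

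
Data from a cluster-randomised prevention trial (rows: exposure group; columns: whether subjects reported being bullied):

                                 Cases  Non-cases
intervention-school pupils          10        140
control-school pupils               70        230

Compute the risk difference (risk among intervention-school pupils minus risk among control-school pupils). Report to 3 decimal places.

risk, intervention-school pupils = 10/150 = 0.0667
risk, control-school pupils = 70/300 = 0.2333
risk difference = 0.0667 − 0.2333 = -0.167

-0.167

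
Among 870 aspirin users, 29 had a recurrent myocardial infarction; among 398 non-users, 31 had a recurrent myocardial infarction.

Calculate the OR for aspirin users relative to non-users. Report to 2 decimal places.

OR: 0.41

odds, aspirin users = 29/841 = 0.03448
odds, non-users = 31/367 = 0.08447
OR = 0.03448 / 0.08447 = 0.41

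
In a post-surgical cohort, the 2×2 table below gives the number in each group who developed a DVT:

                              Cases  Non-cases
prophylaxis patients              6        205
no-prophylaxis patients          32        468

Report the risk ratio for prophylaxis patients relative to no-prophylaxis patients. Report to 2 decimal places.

RR: 0.44

risk, prophylaxis patients = 6/211 = 0.02844
risk, no-prophylaxis patients = 32/500 = 0.06400
RR = 0.02844 / 0.06400 = 0.44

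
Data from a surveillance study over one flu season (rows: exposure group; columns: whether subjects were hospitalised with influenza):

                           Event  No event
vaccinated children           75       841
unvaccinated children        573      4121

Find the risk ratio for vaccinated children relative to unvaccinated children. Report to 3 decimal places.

risk, vaccinated children = 75/916 = 0.0819
risk, unvaccinated children = 573/4694 = 0.1221
RR = 0.0819 / 0.1221 = 0.671

0.671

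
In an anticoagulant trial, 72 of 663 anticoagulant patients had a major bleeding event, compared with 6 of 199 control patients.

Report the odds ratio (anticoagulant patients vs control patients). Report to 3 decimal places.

OR = (72 × 193) / (591 × 6) = 13896/3546 ≈ 3.919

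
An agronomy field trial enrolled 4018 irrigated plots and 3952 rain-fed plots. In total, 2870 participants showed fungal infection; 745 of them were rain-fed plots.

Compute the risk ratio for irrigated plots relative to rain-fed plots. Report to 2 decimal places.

irrigated plots with the outcome: 2870 − 745 = 2125
irrigated plots without the outcome: 4018 − 2125 = 1893
rain-fed plots without the outcome: 3952 − 745 = 3207
risk, irrigated plots = 2125/4018 = 0.5289
risk, rain-fed plots = 745/3952 = 0.1885
RR = 0.5289 / 0.1885 = 2.81

RR: 2.81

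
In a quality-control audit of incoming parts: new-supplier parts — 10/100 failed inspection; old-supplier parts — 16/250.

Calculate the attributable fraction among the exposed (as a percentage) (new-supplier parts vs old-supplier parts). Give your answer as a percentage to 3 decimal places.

36.000%

risk, new-supplier parts = 10/100 = 0.1000
risk, old-supplier parts = 16/250 = 0.0640
AR% = (0.1000 − 0.0640) / 0.1000 = 0.3600 → 36.000%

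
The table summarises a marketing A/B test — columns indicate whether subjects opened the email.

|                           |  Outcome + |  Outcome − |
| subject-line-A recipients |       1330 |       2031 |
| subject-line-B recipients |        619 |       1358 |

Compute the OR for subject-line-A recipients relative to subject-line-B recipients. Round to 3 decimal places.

odds, subject-line-A recipients = 1330/2031 = 0.6548
odds, subject-line-B recipients = 619/1358 = 0.4558
OR = 0.6548 / 0.4558 = 1.437

OR: 1.437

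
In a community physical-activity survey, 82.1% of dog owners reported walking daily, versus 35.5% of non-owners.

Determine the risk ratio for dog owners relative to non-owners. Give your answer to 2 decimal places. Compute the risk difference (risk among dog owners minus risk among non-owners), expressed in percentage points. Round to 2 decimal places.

RR = 0.8210 / 0.3550 = 2.31
risk difference = 0.8210 − 0.3550 = 0.4660 → 46.60 percentage points

RR = 2.31; RD = 46.60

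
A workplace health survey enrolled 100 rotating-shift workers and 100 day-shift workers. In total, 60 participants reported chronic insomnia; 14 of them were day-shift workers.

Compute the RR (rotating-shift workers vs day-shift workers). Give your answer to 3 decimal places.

rotating-shift workers with the outcome: 60 − 14 = 46
rotating-shift workers without the outcome: 100 − 46 = 54
day-shift workers without the outcome: 100 − 14 = 86
risk, rotating-shift workers = 46/100 = 0.4600
risk, day-shift workers = 14/100 = 0.1400
RR = 0.4600 / 0.1400 = 3.286

RR = 3.286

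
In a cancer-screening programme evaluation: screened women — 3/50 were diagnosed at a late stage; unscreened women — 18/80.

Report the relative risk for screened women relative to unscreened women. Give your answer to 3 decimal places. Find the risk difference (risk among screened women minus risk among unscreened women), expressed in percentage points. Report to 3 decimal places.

RR = 0.267; RD = -16.500

risk, screened women = 3/50 = 0.0600
risk, unscreened women = 18/80 = 0.2250
RR = 0.0600 / 0.2250 = 0.267
risk difference = 0.0600 − 0.2250 = -0.1650 → -16.500 percentage points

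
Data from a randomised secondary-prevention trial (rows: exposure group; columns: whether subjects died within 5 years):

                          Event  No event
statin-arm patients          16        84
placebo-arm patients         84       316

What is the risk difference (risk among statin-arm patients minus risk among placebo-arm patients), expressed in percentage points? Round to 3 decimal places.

-5.000

risk, statin-arm patients = 16/100 = 0.1600
risk, placebo-arm patients = 84/400 = 0.2100
risk difference = 0.1600 − 0.2100 = -0.0500 → -5.000 percentage points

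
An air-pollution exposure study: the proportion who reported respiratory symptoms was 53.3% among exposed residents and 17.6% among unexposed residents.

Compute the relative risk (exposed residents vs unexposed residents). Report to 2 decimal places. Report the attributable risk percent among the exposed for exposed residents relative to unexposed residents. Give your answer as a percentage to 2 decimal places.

RR = 3.03; AR% = 66.98%

RR = 0.5330 / 0.1760 = 3.03
AR% = (0.5330 − 0.1760) / 0.5330 = 0.6698 → 66.98%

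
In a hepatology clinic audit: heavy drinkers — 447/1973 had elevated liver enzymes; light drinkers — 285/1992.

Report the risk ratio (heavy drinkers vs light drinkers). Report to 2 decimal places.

risk, heavy drinkers = 447/1973 = 0.2266
risk, light drinkers = 285/1992 = 0.1431
RR = 0.2266 / 0.1431 = 1.58

RR = 1.58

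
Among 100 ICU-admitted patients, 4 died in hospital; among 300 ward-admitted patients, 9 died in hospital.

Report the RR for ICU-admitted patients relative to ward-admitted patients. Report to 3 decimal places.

1.333

risk, ICU-admitted patients = 4/100 = 0.04000
risk, ward-admitted patients = 9/300 = 0.03000
RR = 0.04000 / 0.03000 = 1.333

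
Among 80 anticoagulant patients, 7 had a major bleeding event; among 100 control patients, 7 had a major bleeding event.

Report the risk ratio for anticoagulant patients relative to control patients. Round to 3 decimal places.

RR: 1.250

risk, anticoagulant patients = 7/80 = 0.0875
risk, control patients = 7/100 = 0.0700
RR = 0.0875 / 0.0700 = 1.250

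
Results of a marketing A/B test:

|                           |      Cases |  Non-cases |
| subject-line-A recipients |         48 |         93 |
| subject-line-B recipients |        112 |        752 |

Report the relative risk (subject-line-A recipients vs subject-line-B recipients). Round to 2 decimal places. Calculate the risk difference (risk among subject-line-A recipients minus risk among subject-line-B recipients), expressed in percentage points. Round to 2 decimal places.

RR = 2.63; RD = 21.08

risk, subject-line-A recipients = 48/141 = 0.3404
risk, subject-line-B recipients = 112/864 = 0.1296
RR = 0.3404 / 0.1296 = 2.63
risk difference = 0.3404 − 0.1296 = 0.2108 → 21.08 percentage points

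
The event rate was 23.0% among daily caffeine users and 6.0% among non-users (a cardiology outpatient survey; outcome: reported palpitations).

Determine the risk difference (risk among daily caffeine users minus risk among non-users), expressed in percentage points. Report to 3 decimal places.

risk difference = 0.2300 − 0.0600 = 0.1700 → 17.000 percentage points

RD ≈ 17.000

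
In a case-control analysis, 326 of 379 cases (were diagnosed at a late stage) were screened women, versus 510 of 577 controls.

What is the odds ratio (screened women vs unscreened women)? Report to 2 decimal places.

OR = (326 × 67) / (510 × 53) = 21842/27030 ≈ 0.81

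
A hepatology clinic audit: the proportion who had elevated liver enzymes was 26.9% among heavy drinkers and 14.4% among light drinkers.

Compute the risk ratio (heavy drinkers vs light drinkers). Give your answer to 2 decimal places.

RR = 0.2690 / 0.1440 = 1.87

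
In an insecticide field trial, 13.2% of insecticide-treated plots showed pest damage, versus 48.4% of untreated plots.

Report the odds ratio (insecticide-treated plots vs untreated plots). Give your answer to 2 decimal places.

OR: 0.16

odds, insecticide-treated plots = 0.1320/0.8680 = 0.1521
odds, untreated plots = 0.4840/0.5160 = 0.9380
OR = 0.1521 / 0.9380 = 0.16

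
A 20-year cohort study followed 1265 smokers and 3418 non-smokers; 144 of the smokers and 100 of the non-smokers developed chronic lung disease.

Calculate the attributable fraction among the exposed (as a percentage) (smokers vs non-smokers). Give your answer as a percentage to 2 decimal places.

AR%: 74.30%

risk, smokers = 144/1265 = 0.11383
risk, non-smokers = 100/3418 = 0.02926
AR% = (0.11383 − 0.02926) / 0.11383 = 0.7430 → 74.30%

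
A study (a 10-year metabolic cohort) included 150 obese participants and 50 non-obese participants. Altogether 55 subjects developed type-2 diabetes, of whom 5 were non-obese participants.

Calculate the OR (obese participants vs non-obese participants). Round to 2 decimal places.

obese participants with the outcome: 55 − 5 = 50
obese participants without the outcome: 150 − 50 = 100
non-obese participants without the outcome: 50 − 5 = 45
odds, obese participants = 50/100 = 0.5000
odds, non-obese participants = 5/45 = 0.1111
OR = 0.5000 / 0.1111 = 4.50

4.50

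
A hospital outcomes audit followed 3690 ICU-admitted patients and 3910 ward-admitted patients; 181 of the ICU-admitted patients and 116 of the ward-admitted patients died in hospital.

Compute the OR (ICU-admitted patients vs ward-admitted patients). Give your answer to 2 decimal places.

odds, ICU-admitted patients = 181/3509 = 0.05158
odds, ward-admitted patients = 116/3794 = 0.03057
OR = 0.05158 / 0.03057 = 1.69

OR ≈ 1.69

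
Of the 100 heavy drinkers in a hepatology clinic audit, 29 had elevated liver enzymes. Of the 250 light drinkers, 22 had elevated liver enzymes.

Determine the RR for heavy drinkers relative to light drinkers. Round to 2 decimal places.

RR = 3.30

risk, heavy drinkers = 29/100 = 0.2900
risk, light drinkers = 22/250 = 0.0880
RR = 0.2900 / 0.0880 = 3.30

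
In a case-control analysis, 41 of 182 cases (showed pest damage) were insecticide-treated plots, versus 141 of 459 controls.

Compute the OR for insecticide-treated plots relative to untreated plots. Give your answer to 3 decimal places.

OR = (41 × 318) / (141 × 141) = 13038/19881 ≈ 0.656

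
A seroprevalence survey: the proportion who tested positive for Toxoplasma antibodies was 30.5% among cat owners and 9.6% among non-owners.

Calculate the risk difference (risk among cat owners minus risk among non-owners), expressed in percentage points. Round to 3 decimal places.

risk difference = 0.3050 − 0.0960 = 0.2090 → 20.900 percentage points

20.900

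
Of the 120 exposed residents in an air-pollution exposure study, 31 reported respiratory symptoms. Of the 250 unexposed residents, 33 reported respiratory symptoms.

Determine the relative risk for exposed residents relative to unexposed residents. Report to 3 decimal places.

RR: 1.957

risk, exposed residents = 31/120 = 0.2583
risk, unexposed residents = 33/250 = 0.1320
RR = 0.2583 / 0.1320 = 1.957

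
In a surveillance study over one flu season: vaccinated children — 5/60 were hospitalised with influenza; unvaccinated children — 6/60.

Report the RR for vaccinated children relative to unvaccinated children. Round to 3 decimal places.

RR: 0.833

risk, vaccinated children = 5/60 = 0.0833
risk, unvaccinated children = 6/60 = 0.1000
RR = 0.0833 / 0.1000 = 0.833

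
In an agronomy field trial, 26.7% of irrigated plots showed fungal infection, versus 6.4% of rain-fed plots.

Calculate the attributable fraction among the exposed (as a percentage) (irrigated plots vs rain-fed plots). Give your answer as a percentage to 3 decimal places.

AR% = (0.2670 − 0.0640) / 0.2670 = 0.7603 → 76.030%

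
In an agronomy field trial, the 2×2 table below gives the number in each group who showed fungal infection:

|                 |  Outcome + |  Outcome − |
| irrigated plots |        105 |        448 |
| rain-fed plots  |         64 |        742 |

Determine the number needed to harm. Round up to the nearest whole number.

risk, irrigated plots = 105/553 = 0.189873
risk, rain-fed plots = 64/806 = 0.079404
absolute risk difference = 0.110469
1 / 0.110469 = 9.052 → round up → 10

10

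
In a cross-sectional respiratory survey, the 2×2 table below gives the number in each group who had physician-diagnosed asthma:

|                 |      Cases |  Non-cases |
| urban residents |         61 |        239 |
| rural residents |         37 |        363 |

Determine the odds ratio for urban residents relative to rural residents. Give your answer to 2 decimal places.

OR = (61 × 363) / (239 × 37) = 22143/8843 ≈ 2.50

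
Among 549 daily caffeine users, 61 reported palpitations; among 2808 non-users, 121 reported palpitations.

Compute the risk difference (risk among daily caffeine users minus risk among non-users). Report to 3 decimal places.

risk, daily caffeine users = 61/549 = 0.11111
risk, non-users = 121/2808 = 0.04309
risk difference = 0.11111 − 0.04309 = 0.068

RD ≈ 0.068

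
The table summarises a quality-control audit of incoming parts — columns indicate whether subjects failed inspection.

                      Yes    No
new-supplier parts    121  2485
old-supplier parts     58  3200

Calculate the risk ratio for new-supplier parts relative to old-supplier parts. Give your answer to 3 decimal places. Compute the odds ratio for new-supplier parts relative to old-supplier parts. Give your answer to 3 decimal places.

RR = 2.608; OR = 2.686

risk, new-supplier parts = 121/2606 = 0.04643
risk, old-supplier parts = 58/3258 = 0.01780
RR = 0.04643 / 0.01780 = 2.608
OR = (121 × 3200) / (2485 × 58) = 387200/144130 ≈ 2.686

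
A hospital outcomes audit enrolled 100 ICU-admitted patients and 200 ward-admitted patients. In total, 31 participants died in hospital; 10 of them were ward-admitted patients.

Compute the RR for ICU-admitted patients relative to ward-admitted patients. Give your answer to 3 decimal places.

4.200

ICU-admitted patients with the outcome: 31 − 10 = 21
ICU-admitted patients without the outcome: 100 − 21 = 79
ward-admitted patients without the outcome: 200 − 10 = 190
risk, ICU-admitted patients = 21/100 = 0.2100
risk, ward-admitted patients = 10/200 = 0.0500
RR = 0.2100 / 0.0500 = 4.200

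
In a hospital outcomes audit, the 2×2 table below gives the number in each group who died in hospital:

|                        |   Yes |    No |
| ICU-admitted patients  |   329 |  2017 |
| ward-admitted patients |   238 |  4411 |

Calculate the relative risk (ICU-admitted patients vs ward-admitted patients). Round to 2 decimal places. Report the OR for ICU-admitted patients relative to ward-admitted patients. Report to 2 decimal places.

risk, ICU-admitted patients = 329/2346 = 0.1402
risk, ward-admitted patients = 238/4649 = 0.0512
RR = 0.1402 / 0.0512 = 2.74
odds, ICU-admitted patients = 329/2017 = 0.1631
odds, ward-admitted patients = 238/4411 = 0.0540
OR = 0.1631 / 0.0540 = 3.02

RR = 2.74; OR = 3.02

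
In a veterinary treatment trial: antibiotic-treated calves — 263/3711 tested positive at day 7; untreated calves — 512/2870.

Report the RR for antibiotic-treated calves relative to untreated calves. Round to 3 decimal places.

risk, antibiotic-treated calves = 263/3711 = 0.0709
risk, untreated calves = 512/2870 = 0.1784
RR = 0.0709 / 0.1784 = 0.397

0.397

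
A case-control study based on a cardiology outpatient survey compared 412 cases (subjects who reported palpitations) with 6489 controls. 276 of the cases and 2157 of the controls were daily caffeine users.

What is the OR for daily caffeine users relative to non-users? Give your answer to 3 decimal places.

OR ≈ 4.076

odds, daily caffeine users = 276/2157 = 0.12796
odds, non-users = 136/4332 = 0.03139
OR = 0.12796 / 0.03139 = 4.076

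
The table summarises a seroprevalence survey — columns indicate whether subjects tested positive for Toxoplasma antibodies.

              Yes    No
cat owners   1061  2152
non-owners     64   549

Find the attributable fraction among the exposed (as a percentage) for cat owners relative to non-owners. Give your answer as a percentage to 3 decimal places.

risk, cat owners = 1061/3213 = 0.3302
risk, non-owners = 64/613 = 0.1044
AR% = (0.3302 − 0.1044) / 0.3302 = 0.6838 → 68.383%

AR% ≈ 68.383%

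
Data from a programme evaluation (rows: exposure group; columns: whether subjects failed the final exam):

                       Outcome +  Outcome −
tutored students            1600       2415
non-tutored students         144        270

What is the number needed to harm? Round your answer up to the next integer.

20

risk, tutored students = 1600/4015 = 0.398506
risk, non-tutored students = 144/414 = 0.347826
absolute risk difference = 0.050680
1 / 0.050680 = 19.732 → round up → 20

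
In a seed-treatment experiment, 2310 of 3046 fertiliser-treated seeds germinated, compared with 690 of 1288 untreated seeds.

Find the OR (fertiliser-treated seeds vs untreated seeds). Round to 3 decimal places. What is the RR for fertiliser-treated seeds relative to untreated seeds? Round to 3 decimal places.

OR = 2.720; RR = 1.416

odds, fertiliser-treated seeds = 2310/736 = 3.1386
odds, untreated seeds = 690/598 = 1.1538
OR = 3.1386 / 1.1538 = 2.720
risk, fertiliser-treated seeds = 2310/3046 = 0.7584
risk, untreated seeds = 690/1288 = 0.5357
RR = 0.7584 / 0.5357 = 1.416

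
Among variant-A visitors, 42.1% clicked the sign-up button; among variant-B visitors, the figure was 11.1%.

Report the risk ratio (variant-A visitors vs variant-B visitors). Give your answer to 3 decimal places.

RR = 0.4210 / 0.1110 = 3.793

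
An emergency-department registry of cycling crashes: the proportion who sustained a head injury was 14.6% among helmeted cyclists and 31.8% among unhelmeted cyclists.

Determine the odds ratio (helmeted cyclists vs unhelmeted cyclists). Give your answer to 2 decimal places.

odds, helmeted cyclists = 0.1460/0.8540 = 0.1710
odds, unhelmeted cyclists = 0.3180/0.6820 = 0.4663
OR = 0.1710 / 0.4663 = 0.37

OR = 0.37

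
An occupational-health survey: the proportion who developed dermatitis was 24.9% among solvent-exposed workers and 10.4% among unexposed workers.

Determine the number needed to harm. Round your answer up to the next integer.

absolute risk difference = 0.145000
1 / 0.145000 = 6.897 → round up → 7

NNH ≈ 7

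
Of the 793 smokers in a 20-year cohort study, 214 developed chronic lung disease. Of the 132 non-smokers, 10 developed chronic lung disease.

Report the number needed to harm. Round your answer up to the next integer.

6

risk, smokers = 214/793 = 0.269861
risk, non-smokers = 10/132 = 0.075758
absolute risk difference = 0.194104
1 / 0.194104 = 5.152 → round up → 6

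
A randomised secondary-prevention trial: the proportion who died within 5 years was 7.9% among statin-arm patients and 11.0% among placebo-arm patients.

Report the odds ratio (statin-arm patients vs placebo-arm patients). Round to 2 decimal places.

odds, statin-arm patients = 0.0790/0.9210 = 0.0858
odds, placebo-arm patients = 0.1100/0.8900 = 0.1236
OR = 0.0858 / 0.1236 = 0.69

OR: 0.69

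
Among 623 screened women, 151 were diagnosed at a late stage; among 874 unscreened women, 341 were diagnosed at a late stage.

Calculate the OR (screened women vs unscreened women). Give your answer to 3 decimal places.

odds, screened women = 151/472 = 0.3199
odds, unscreened women = 341/533 = 0.6398
OR = 0.3199 / 0.6398 = 0.500

OR = 0.500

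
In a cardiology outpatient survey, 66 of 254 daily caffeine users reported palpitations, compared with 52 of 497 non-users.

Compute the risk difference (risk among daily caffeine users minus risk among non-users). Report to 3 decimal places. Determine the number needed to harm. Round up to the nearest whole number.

risk, daily caffeine users = 66/254 = 0.2598
risk, non-users = 52/497 = 0.1046
risk difference = 0.2598 − 0.1046 = 0.155
absolute risk difference = 0.155215
1 / 0.155215 = 6.443 → round up → 7

RD = 0.155; NNH = 7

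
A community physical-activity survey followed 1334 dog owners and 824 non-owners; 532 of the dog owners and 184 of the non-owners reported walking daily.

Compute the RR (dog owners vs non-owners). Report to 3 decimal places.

RR = 1.786

risk, dog owners = 532/1334 = 0.3988
risk, non-owners = 184/824 = 0.2233
RR = 0.3988 / 0.2233 = 1.786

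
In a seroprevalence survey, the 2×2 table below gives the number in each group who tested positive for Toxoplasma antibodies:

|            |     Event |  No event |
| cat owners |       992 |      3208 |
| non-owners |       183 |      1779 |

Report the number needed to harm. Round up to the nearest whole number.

risk, cat owners = 992/4200 = 0.236190
risk, non-owners = 183/1962 = 0.093272
absolute risk difference = 0.142918
1 / 0.142918 = 6.997 → round up → 7

7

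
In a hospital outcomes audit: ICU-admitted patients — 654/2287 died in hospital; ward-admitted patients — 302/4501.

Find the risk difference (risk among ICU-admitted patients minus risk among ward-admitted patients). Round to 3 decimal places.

RD = 0.219

risk, ICU-admitted patients = 654/2287 = 0.2860
risk, ward-admitted patients = 302/4501 = 0.0671
risk difference = 0.2860 − 0.0671 = 0.219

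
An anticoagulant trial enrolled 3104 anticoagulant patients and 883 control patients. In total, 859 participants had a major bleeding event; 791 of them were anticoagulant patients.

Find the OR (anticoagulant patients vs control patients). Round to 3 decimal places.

anticoagulant patients without the outcome: 3104 − 791 = 2313
control patients with the outcome: 859 − 791 = 68
control patients without the outcome: 883 − 68 = 815
OR = (791 × 815) / (2313 × 68) = 644665/157284 ≈ 4.099

OR: 4.099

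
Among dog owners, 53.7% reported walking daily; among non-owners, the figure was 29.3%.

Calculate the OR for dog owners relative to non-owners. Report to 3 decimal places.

odds, dog owners = 0.5370/0.4630 = 1.1598
odds, non-owners = 0.2930/0.7070 = 0.4144
OR = 1.1598 / 0.4144 = 2.799

2.799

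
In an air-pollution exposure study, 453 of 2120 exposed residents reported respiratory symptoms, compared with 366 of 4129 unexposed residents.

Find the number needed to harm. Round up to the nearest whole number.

risk, exposed residents = 453/2120 = 0.213679
risk, unexposed residents = 366/4129 = 0.088641
absolute risk difference = 0.125038
1 / 0.125038 = 7.998 → round up → 8

NNH ≈ 8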